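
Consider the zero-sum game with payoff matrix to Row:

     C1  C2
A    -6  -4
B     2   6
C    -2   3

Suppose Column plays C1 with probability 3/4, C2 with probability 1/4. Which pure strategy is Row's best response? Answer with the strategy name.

B

Expected payoff of A: (3/4)·(-6) + (1/4)·(-4) = -11/2.
Expected payoff of B: (3/4)·2 + (1/4)·6 = 3.
Expected payoff of C: (3/4)·(-2) + (1/4)·3 = -3/4.
The largest is 3, so Row's best response is B.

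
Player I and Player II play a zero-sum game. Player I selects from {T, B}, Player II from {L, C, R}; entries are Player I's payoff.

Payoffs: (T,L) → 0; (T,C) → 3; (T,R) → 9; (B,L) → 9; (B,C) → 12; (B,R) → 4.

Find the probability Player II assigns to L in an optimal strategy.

Row minima: T → 0, B → 4; maximin = 4.
Column maxima: L → 9, C → 12, R → 9; minimax = 9.
4 ≠ 9, so there is no saddle point; optimal play is mixed.
C is strictly dominated by L (it gives Player I strictly more in every row), so Player II never plays it.
On the remaining 2×2 (T, B vs L, R):
Let Player I play T with probability p. Expected payoff against L: 0p + 9(1−p) = −9p + 9; against R: 9p + 4(1−p) = 5p + 4.
Setting these equal: −9p + 9 = 5p + 4 ⇒ −14p = -5 ⇒ p = 5/14, and the value is (-9)·(5/14) + 9 = 81/14.
For Player II: with q = P(L), equating T's and B's payoffs gives −9q + 9 = 5q + 4 ⇒ q = 5/14.

5/14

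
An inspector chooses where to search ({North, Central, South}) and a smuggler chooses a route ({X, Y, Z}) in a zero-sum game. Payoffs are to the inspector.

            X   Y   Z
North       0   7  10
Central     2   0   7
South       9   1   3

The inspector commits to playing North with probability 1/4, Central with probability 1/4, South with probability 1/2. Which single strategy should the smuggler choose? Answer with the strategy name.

Y

If the smuggler plays X, the inspector's expected payoff is (1/4)·0 + (1/4)·2 + (1/2)·9 = 5.
If the smuggler plays Y, the inspector's expected payoff is (1/4)·7 + (1/4)·0 + (1/2)·1 = 9/4.
If the smuggler plays Z, the inspector's expected payoff is (1/4)·10 + (1/4)·7 + (1/2)·3 = 23/4.
The smuggler minimizes the inspector's payoff; the smallest is 9/4, so the best response is Y.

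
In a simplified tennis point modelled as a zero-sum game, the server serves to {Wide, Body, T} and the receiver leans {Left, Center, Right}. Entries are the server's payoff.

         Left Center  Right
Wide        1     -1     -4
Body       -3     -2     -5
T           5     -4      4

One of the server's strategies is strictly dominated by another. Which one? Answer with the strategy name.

Body

Wide gives a strictly higher payoff than Body against every column: 1 > -3, -1 > -2, -4 > -5.
So Body is strictly dominated and the server never plays it.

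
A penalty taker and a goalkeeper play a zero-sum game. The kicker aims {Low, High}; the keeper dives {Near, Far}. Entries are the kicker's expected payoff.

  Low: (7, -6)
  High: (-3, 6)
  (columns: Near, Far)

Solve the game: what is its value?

Row minima: Low → -6, High → -3; maximin = -3.
Column maxima: Near → 7, Far → 6; minimax = 6.
-3 ≠ 6, so there is no saddle point; optimal play is mixed.
Let the kicker play Low with probability p. Expected payoff against Near: 7p + (-3)(1−p) = 10p − 3; against Far: (-6)p + 6(1−p) = −12p + 6.
Setting these equal: 10p − 3 = −12p + 6 ⇒ 22p = 9 ⇒ p = 9/22, and the value is (10)·(9/22) − 3 = 12/11.
For the keeper: with q = P(Near), equating Low's and High's payoffs gives 13q − 6 = −9q + 6 ⇒ q = 6/11.

12/11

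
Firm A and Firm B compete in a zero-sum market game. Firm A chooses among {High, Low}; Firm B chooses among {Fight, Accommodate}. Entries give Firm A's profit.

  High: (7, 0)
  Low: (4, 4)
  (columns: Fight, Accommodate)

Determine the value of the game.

Row minima: High → 0, Low → 4; maximin = 4.
Column maxima: Fight → 7, Accommodate → 4; minimax = 4.
Since maximin = minimax = 4, there is a saddle point and the value is 4.

4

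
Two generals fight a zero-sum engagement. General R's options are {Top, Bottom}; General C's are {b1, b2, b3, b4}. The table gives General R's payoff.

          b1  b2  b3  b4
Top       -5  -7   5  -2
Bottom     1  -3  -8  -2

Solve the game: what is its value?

Row minima: Top → -7, Bottom → -8; maximin = -7.
Column maxima: b1 → 1, b2 → -3, b3 → 5, b4 → -2; minimax = -3.
-7 ≠ -3, so there is no saddle point; optimal play is mixed.
b1 is strictly dominated by b2 (it gives General R strictly more in every row), so General C never plays it.
b4 is strictly dominated by b2 (it gives General R strictly more in every row), so General C never plays it.
On the remaining 2×2 (Top, Bottom vs b2, b3):
Let General R play Top with probability p. Expected payoff against b2: (-7)p + (-3)(1−p) = −4p − 3; against b3: 5p + (-8)(1−p) = 13p − 8.
Setting these equal: −4p − 3 = 13p − 8 ⇒ −17p = -5 ⇒ p = 5/17, and the value is (-4)·(5/17) − 3 = -71/17.
For General C: with q = P(b2), equating Top's and Bottom's payoffs gives −12q + 5 = 5q − 8 ⇒ q = 13/17.

-71/17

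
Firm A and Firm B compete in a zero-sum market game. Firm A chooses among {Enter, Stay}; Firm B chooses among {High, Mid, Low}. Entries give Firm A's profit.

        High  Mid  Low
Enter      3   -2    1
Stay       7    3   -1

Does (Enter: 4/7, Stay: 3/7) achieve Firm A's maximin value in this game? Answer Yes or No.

Yes

Against High this mix gives (4/7)·3 + (3/7)·7 = 33/7.
Against Mid this mix gives (4/7)·(-2) + (3/7)·3 = 1/7.
Against Low this mix gives (4/7)·1 + (3/7)·(-1) = 1/7.
All of Firm B's active replies (Mid, Low) yield 1/7, and no column does worse for Firm A. The mix makes Firm B indifferent and guarantees 1/7, so it is optimal.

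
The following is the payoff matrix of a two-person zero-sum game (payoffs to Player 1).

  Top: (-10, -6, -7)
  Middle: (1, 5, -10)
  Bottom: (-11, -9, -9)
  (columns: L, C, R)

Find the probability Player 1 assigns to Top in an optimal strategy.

11/14

Row minima: Top → -10, Middle → -10, Bottom → -11; maximin = -10.
Column maxima: L → 1, C → 5, R → -7; minimax = -7.
-10 ≠ -7, so there is no saddle point; optimal play is mixed.
Bottom is strictly dominated by Top, so Player 1 never plays it.
C is strictly dominated by L (it gives Player 1 strictly more in every row), so Player 2 never plays it.
On the remaining 2×2 (Top, Middle vs L, R):
Let Player 1 play Top with probability p. Expected payoff against L: (-10)p + 1(1−p) = −11p + 1; against R: (-7)p + (-10)(1−p) = 3p − 10.
Setting these equal: −11p + 1 = 3p − 10 ⇒ −14p = -11 ⇒ p = 11/14, and the value is (-11)·(11/14) + 1 = -107/14.
For Player 2: with q = P(L), equating Top's and Middle's payoffs gives −3q − 7 = 11q − 10 ⇒ q = 3/14.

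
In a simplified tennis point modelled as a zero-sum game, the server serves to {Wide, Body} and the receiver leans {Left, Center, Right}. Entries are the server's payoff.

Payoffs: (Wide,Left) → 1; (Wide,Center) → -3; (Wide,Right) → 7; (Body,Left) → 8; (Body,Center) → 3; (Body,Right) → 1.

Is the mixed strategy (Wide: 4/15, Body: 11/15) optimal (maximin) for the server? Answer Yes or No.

Against Left this mix gives (4/15)·1 + (11/15)·8 = 92/15.
Against Center this mix gives (4/15)·(-3) + (11/15)·3 = 7/5.
Against Right this mix gives (4/15)·7 + (11/15)·1 = 13/5.
The receiver will play Center, holding the server to 7/5. Shifting weight toward the row that does better against Center would raise this floor (the equalizing mix achieves 2 against both Center and Right), so the proposed strategy is not optimal.

No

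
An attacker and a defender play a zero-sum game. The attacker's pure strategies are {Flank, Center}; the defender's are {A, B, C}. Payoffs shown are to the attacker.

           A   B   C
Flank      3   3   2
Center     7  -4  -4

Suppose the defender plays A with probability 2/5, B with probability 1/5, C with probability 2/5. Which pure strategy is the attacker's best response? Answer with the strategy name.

Expected payoff of Flank: (2/5)·3 + (1/5)·3 + (2/5)·2 = 13/5.
Expected payoff of Center: (2/5)·7 + (1/5)·(-4) + (2/5)·(-4) = 2/5.
The largest is 13/5, so the attacker's best response is Flank.

Flank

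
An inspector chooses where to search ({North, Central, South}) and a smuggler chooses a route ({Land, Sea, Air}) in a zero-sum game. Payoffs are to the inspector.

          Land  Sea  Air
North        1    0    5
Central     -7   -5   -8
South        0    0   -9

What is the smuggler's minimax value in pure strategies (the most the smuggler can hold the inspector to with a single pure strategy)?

0

Column maxima: Land → 1, Sea → 0, Air → 5.
The smallest of these is 0.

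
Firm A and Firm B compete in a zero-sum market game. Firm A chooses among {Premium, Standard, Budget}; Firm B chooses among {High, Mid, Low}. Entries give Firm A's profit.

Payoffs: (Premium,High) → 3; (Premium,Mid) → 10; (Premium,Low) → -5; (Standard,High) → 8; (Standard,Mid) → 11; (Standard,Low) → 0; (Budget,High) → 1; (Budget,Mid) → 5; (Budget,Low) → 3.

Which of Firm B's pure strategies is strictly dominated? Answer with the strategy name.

High holds Firm A's payoff strictly below Mid in every row: 3 < 10, 8 < 11, 1 < 5.
So Mid is strictly dominated for Firm B.

Mid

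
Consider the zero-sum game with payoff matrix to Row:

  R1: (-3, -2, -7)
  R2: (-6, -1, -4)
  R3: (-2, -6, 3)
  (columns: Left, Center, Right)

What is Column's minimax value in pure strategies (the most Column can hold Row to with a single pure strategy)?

Column maxima: Left → -2, Center → -1, Right → 3.
The smallest of these is -2.

-2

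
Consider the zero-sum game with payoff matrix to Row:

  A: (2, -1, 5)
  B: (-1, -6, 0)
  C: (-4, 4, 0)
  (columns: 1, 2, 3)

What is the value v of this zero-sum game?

Row minima: A → -1, B → -6, C → -4; maximin = -1.
Column maxima: 1 → 2, 2 → 4, 3 → 5; minimax = 2.
-1 ≠ 2, so there is no saddle point; optimal play is mixed.
B is strictly dominated by A, so Row never plays it.
3 is strictly dominated by 1 (it gives Row strictly more in every row), so Column never plays it.
On the remaining 2×2 (A, C vs 1, 2):
Let Row play A with probability p. Expected payoff against 1: 2p + (-4)(1−p) = 6p − 4; against 2: (-1)p + 4(1−p) = −5p + 4.
Setting these equal: 6p − 4 = −5p + 4 ⇒ 11p = 8 ⇒ p = 8/11, and the value is (6)·(8/11) − 4 = 4/11.
For Column: with q = P(1), equating A's and C's payoffs gives 3q − 1 = −8q + 4 ⇒ q = 5/11.

4/11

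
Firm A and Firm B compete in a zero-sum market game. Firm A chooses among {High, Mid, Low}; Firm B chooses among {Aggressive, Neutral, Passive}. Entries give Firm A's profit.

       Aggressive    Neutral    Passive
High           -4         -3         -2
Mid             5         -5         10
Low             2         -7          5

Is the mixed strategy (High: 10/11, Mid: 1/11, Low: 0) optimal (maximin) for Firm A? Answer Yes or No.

Yes

Against Aggressive this mix gives (10/11)·(-4) + (1/11)·5 = -35/11.
Against Neutral this mix gives (10/11)·(-3) + (1/11)·(-5) = -35/11.
Against Passive this mix gives (10/11)·(-2) + (1/11)·10 = -10/11.
All of Firm B's active replies (Aggressive, Neutral) yield -35/11, and no column does worse for Firm A. The mix makes Firm B indifferent and guarantees -35/11, so it is optimal.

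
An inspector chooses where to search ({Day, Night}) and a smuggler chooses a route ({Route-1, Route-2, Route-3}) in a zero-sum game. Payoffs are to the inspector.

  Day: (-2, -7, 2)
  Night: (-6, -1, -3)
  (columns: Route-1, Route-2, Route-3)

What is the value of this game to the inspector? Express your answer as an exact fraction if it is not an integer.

Row minima: Day → -7, Night → -6; maximin = -6.
Column maxima: Route-1 → -2, Route-2 → -1, Route-3 → 2; minimax = -2.
-6 ≠ -2, so there is no saddle point; optimal play is mixed.
Route-3 is strictly dominated by Route-1 (it gives the inspector strictly more in every row), so the smuggler never plays it.
On the remaining 2×2 (Day, Night vs Route-1, Route-2):
Let the inspector play Day with probability p. Expected payoff against Route-1: (-2)p + (-6)(1−p) = 4p − 6; against Route-2: (-7)p + (-1)(1−p) = −6p − 1.
Setting these equal: 4p − 6 = −6p − 1 ⇒ 10p = 5 ⇒ p = 1/2, and the value is (4)·(1/2) − 6 = -4.
For the smuggler: with q = P(Route-1), equating Day's and Night's payoffs gives 5q − 7 = −5q − 1 ⇒ q = 3/5.

-4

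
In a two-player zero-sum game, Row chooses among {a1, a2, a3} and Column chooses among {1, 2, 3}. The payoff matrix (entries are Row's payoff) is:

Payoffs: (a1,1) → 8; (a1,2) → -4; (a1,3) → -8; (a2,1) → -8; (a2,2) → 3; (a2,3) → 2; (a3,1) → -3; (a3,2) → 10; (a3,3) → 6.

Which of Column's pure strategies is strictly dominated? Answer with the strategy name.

2

3 holds Row's payoff strictly below 2 in every row: -8 < -4, 2 < 3, 6 < 10.
So 2 is strictly dominated for Column.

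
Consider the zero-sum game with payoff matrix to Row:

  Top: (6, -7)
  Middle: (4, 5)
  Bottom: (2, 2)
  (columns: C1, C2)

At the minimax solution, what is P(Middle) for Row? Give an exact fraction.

Row minima: Top → -7, Middle → 4, Bottom → 2; maximin = 4.
Column maxima: C1 → 6, C2 → 5; minimax = 5.
4 ≠ 5, so there is no saddle point; optimal play is mixed.
Bottom is strictly dominated by Middle, so Row never plays it.
On the remaining 2×2 (Top, Middle vs C1, C2):
Let Row play Top with probability p. Expected payoff against C1: 6p + 4(1−p) = 2p + 4; against C2: (-7)p + 5(1−p) = −12p + 5.
Setting these equal: 2p + 4 = −12p + 5 ⇒ 14p = 1 ⇒ p = 1/14, and the value is (2)·(1/14) + 4 = 29/7.
For Column: with q = P(C1), equating Top's and Middle's payoffs gives 13q − 7 = −q + 5 ⇒ q = 6/7.

13/14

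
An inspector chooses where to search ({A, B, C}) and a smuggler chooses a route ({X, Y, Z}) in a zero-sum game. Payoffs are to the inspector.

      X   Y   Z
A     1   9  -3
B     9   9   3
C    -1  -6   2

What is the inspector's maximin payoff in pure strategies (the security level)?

3

Row minima: A → -3, B → 3, C → -6.
The best of these is 3.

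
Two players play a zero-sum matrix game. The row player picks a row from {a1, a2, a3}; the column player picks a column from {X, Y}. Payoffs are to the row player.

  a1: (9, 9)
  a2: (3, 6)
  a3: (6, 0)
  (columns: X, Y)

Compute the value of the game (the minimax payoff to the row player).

Row minima: a1 → 9, a2 → 3, a3 → 0; maximin = 9.
Column maxima: X → 9, Y → 9; minimax = 9.
Since maximin = minimax = 9, there is a saddle point and the value is 9.

9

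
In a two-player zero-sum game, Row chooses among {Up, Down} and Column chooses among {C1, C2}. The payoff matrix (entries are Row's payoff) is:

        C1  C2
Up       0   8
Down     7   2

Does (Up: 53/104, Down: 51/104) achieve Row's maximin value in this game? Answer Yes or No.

Against C1 this mix gives (53/104)·0 + (51/104)·7 = 357/104.
Against C2 this mix gives (53/104)·8 + (51/104)·2 = 263/52.
Column will play C1, holding Row to 357/104. Shifting weight toward the row that does better against C1 would raise this floor (the equalizing mix achieves 56/13 against both C1 and C2), so the proposed strategy is not optimal.

No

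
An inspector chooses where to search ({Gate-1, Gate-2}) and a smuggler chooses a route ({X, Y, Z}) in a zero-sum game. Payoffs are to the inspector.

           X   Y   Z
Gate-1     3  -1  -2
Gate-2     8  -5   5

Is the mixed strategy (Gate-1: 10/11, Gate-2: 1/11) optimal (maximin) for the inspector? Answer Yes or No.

Against X this mix gives (10/11)·3 + (1/11)·8 = 38/11.
Against Y this mix gives (10/11)·(-1) + (1/11)·(-5) = -15/11.
Against Z this mix gives (10/11)·(-2) + (1/11)·5 = -15/11.
All of the smuggler's active replies (Y, Z) yield -15/11, and no column does worse for the inspector. The mix makes the smuggler indifferent and guarantees -15/11, so it is optimal.

Yes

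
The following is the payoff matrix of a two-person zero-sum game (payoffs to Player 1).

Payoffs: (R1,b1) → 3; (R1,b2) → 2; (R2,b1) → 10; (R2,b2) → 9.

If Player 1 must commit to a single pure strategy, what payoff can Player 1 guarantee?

Row minima: R1 → 2, R2 → 9.
The best of these is 9.

9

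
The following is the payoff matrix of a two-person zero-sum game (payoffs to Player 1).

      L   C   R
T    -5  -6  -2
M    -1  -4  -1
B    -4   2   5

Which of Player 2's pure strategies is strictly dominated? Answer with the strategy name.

C holds Player 1's payoff strictly below R in every row: -6 < -2, -4 < -1, 2 < 5.
So R is strictly dominated for Player 2.

R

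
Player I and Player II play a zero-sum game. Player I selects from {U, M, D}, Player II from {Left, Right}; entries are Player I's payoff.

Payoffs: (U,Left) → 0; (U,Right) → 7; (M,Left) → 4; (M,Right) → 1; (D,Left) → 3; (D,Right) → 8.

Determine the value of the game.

29/8

Row minima: U → 0, M → 1, D → 3; maximin = 3.
Column maxima: Left → 4, Right → 8; minimax = 4.
3 ≠ 4, so there is no saddle point; optimal play is mixed.
U is strictly dominated by D, so Player I never plays it.
On the remaining 2×2 (M, D vs Left, Right):
Let Player I play M with probability p. Expected payoff against Left: 4p + 3(1−p) = p + 3; against Right: 1p + 8(1−p) = −7p + 8.
Setting these equal: p + 3 = −7p + 8 ⇒ 8p = 5 ⇒ p = 5/8, and the value is (1)·(5/8) + 3 = 29/8.
For Player II: with q = P(Left), equating M's and D's payoffs gives 3q + 1 = −5q + 8 ⇒ q = 7/8.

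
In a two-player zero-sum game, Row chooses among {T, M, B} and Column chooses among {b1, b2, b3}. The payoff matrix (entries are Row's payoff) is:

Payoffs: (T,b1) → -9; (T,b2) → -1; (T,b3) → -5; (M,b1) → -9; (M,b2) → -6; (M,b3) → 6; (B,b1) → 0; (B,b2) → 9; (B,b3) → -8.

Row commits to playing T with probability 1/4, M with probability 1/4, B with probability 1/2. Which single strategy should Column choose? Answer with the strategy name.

If Column plays b1, Row's expected payoff is (1/4)·(-9) + (1/4)·(-9) + (1/2)·0 = -9/2.
If Column plays b2, Row's expected payoff is (1/4)·(-1) + (1/4)·(-6) + (1/2)·9 = 11/4.
If Column plays b3, Row's expected payoff is (1/4)·(-5) + (1/4)·6 + (1/2)·(-8) = -15/4.
Column minimizes Row's payoff; the smallest is -9/2, so the best response is b1.

b1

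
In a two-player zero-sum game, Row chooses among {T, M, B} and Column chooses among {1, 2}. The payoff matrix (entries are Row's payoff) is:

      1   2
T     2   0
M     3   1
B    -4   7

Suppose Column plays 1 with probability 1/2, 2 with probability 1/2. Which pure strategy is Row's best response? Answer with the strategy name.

M

Expected payoff of T: (1/2)·2 + (1/2)·0 = 1.
Expected payoff of M: (1/2)·3 + (1/2)·1 = 2.
Expected payoff of B: (1/2)·(-4) + (1/2)·7 = 3/2.
The largest is 2, so Row's best response is M.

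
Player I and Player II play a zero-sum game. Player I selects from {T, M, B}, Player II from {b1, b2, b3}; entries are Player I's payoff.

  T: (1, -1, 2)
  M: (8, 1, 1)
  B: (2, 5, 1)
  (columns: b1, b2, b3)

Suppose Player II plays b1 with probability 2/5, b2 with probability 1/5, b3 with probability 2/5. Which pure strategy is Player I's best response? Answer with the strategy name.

M

Expected payoff of T: (2/5)·1 + (1/5)·(-1) + (2/5)·2 = 1.
Expected payoff of M: (2/5)·8 + (1/5)·1 + (2/5)·1 = 19/5.
Expected payoff of B: (2/5)·2 + (1/5)·5 + (2/5)·1 = 11/5.
The largest is 19/5, so Player I's best response is M.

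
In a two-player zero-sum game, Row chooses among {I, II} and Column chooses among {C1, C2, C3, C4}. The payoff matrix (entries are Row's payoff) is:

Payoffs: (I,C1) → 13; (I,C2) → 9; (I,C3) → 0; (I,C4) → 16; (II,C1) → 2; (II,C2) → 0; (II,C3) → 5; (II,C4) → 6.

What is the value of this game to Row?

45/14

Row minima: I → 0, II → 0; maximin = 0.
Column maxima: C1 → 13, C2 → 9, C3 → 5, C4 → 16; minimax = 5.
0 ≠ 5, so there is no saddle point; optimal play is mixed.
C1 is strictly dominated by C2 (it gives Row strictly more in every row), so Column never plays it.
C4 is strictly dominated by C2 (it gives Row strictly more in every row), so Column never plays it.
On the remaining 2×2 (I, II vs C2, C3):
Let Row play I with probability p. Expected payoff against C2: 9p + 0(1−p) = 9p; against C3: 0p + 5(1−p) = −5p + 5.
Setting these equal: 9p = −5p + 5 ⇒ 14p = 5 ⇒ p = 5/14, and the value is (9)·(5/14) = 45/14.
For Column: with q = P(C2), equating I's and II's payoffs gives 9q = −5q + 5 ⇒ q = 5/14.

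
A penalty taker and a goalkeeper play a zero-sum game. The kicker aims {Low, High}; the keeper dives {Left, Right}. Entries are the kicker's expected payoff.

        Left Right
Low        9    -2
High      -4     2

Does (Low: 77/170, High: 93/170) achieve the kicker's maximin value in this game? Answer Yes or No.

Against Left this mix gives (77/170)·9 + (93/170)·(-4) = 321/170.
Against Right this mix gives (77/170)·(-2) + (93/170)·2 = 16/85.
The keeper will play Right, holding the kicker to 16/85. Shifting weight toward the row that does better against Right would raise this floor (the equalizing mix achieves 10/17 against both Right and Left), so the proposed strategy is not optimal.

No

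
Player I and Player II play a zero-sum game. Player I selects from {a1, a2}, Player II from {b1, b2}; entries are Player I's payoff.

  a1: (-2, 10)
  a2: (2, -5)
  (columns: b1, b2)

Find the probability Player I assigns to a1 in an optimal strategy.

7/19

Row minima: a1 → -2, a2 → -5; maximin = -2.
Column maxima: b1 → 2, b2 → 10; minimax = 2.
-2 ≠ 2, so there is no saddle point; optimal play is mixed.
Let Player I play a1 with probability p. Expected payoff against b1: (-2)p + 2(1−p) = −4p + 2; against b2: 10p + (-5)(1−p) = 15p − 5.
Setting these equal: −4p + 2 = 15p − 5 ⇒ −19p = -7 ⇒ p = 7/19, and the value is (-4)·(7/19) + 2 = 10/19.
For Player II: with q = P(b1), equating a1's and a2's payoffs gives −12q + 10 = 7q − 5 ⇒ q = 15/19.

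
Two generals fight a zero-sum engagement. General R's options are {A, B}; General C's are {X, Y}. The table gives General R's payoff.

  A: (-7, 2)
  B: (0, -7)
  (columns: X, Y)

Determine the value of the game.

Row minima: A → -7, B → -7; maximin = -7.
Column maxima: X → 0, Y → 2; minimax = 0.
-7 ≠ 0, so there is no saddle point; optimal play is mixed.
Let General R play A with probability p. Expected payoff against X: (-7)p + 0(1−p) = −7p; against Y: 2p + (-7)(1−p) = 9p − 7.
Setting these equal: −7p = 9p − 7 ⇒ −16p = -7 ⇒ p = 7/16, and the value is (-7)·(7/16) = -49/16.
For General C: with q = P(X), equating A's and B's payoffs gives −9q + 2 = 7q − 7 ⇒ q = 9/16.

-49/16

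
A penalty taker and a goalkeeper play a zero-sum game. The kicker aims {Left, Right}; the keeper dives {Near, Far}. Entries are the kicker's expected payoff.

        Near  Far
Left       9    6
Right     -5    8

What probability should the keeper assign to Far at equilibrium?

Row minima: Left → 6, Right → -5; maximin = 6.
Column maxima: Near → 9, Far → 8; minimax = 8.
6 ≠ 8, so there is no saddle point; optimal play is mixed.
Let the kicker play Left with probability p. Expected payoff against Near: 9p + (-5)(1−p) = 14p − 5; against Far: 6p + 8(1−p) = −2p + 8.
Setting these equal: 14p − 5 = −2p + 8 ⇒ 16p = 13 ⇒ p = 13/16, and the value is (14)·(13/16) − 5 = 51/8.
For the keeper: with q = P(Near), equating Left's and Right's payoffs gives 3q + 6 = −13q + 8 ⇒ q = 1/8.

7/8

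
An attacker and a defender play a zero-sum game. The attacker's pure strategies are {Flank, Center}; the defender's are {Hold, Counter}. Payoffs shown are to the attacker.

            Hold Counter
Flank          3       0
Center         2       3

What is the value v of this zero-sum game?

Row minima: Flank → 0, Center → 2; maximin = 2.
Column maxima: Hold → 3, Counter → 3; minimax = 3.
2 ≠ 3, so there is no saddle point; optimal play is mixed.
Let the attacker play Flank with probability p. Expected payoff against Hold: 3p + 2(1−p) = p + 2; against Counter: 0p + 3(1−p) = −3p + 3.
Setting these equal: p + 2 = −3p + 3 ⇒ 4p = 1 ⇒ p = 1/4, and the value is (1)·(1/4) + 2 = 9/4.
For the defender: with q = P(Hold), equating Flank's and Center's payoffs gives 3q = −q + 3 ⇒ q = 3/4.

9/4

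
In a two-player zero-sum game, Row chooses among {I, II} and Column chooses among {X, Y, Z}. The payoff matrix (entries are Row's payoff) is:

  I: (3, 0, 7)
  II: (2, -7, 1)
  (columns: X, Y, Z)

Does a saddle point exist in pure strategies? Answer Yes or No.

Yes

Row minima: I → 0, II → -7; maximin = 0.
Column maxima: X → 3, Y → 0, Z → 7; minimax = 0.
maximin = minimax = 0, so a saddle point exists.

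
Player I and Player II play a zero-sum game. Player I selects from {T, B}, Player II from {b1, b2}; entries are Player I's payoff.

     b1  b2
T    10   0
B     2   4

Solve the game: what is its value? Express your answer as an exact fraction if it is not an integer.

Row minima: T → 0, B → 2; maximin = 2.
Column maxima: b1 → 10, b2 → 4; minimax = 4.
2 ≠ 4, so there is no saddle point; optimal play is mixed.
Let Player I play T with probability p. Expected payoff against b1: 10p + 2(1−p) = 8p + 2; against b2: 0p + 4(1−p) = −4p + 4.
Setting these equal: 8p + 2 = −4p + 4 ⇒ 12p = 2 ⇒ p = 1/6, and the value is (8)·(1/6) + 2 = 10/3.
For Player II: with q = P(b1), equating T's and B's payoffs gives 10q = −2q + 4 ⇒ q = 1/3.

10/3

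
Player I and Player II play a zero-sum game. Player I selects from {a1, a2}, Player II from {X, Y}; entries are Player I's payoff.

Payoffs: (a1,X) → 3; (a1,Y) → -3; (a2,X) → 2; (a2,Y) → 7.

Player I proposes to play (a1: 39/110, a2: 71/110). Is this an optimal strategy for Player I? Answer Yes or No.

No

Against X this mix gives (39/110)·3 + (71/110)·2 = 259/110.
Against Y this mix gives (39/110)·(-3) + (71/110)·7 = 38/11.
Player II will play X, holding Player I to 259/110. Shifting weight toward the row that does better against X would raise this floor (the equalizing mix achieves 27/11 against both X and Y), so the proposed strategy is not optimal.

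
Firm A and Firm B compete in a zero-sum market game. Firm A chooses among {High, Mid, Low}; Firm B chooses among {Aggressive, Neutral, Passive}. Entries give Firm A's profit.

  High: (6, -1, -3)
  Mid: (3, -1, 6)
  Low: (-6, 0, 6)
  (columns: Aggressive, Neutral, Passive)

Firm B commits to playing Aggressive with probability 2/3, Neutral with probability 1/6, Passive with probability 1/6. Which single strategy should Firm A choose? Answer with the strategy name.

Expected payoff of High: (2/3)·6 + (1/6)·(-1) + (1/6)·(-3) = 10/3.
Expected payoff of Mid: (2/3)·3 + (1/6)·(-1) + (1/6)·6 = 17/6.
Expected payoff of Low: (2/3)·(-6) + (1/6)·0 + (1/6)·6 = -3.
The largest is 10/3, so Firm A's best response is High.

High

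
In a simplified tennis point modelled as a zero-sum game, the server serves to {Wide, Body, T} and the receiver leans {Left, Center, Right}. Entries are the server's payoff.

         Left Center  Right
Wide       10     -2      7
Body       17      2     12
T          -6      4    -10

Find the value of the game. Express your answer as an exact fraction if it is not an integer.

Row minima: Wide → -2, Body → 2, T → -10; maximin = 2.
Column maxima: Left → 17, Center → 4, Right → 12; minimax = 4.
2 ≠ 4, so there is no saddle point; optimal play is mixed.
Wide is strictly dominated by Body, so the server never plays it.
Left is strictly dominated by Right (it gives the server strictly more in every row), so the receiver never plays it.
On the remaining 2×2 (Body, T vs Center, Right):
Let the server play Body with probability p. Expected payoff against Center: 2p + 4(1−p) = −2p + 4; against Right: 12p + (-10)(1−p) = 22p − 10.
Setting these equal: −2p + 4 = 22p − 10 ⇒ −24p = -14 ⇒ p = 7/12, and the value is (-2)·(7/12) + 4 = 17/6.
For the receiver: with q = P(Center), equating Body's and T's payoffs gives −10q + 12 = 14q − 10 ⇒ q = 11/12.

17/6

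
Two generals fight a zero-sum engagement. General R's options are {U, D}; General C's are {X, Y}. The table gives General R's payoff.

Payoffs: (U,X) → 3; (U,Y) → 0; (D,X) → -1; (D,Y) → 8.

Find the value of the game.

Row minima: U → 0, D → -1; maximin = 0.
Column maxima: X → 3, Y → 8; minimax = 3.
0 ≠ 3, so there is no saddle point; optimal play is mixed.
Let General R play U with probability p. Expected payoff against X: 3p + (-1)(1−p) = 4p − 1; against Y: 0p + 8(1−p) = −8p + 8.
Setting these equal: 4p − 1 = −8p + 8 ⇒ 12p = 9 ⇒ p = 3/4, and the value is (4)·(3/4) − 1 = 2.
For General C: with q = P(X), equating U's and D's payoffs gives 3q = −9q + 8 ⇒ q = 2/3.

2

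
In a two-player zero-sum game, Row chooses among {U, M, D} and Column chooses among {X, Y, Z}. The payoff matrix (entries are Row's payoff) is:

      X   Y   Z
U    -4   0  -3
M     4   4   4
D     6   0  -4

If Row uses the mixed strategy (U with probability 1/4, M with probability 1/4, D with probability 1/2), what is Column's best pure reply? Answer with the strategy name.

If Column plays X, Row's expected payoff is (1/4)·(-4) + (1/4)·4 + (1/2)·6 = 3.
If Column plays Y, Row's expected payoff is (1/4)·0 + (1/4)·4 + (1/2)·0 = 1.
If Column plays Z, Row's expected payoff is (1/4)·(-3) + (1/4)·4 + (1/2)·(-4) = -7/4.
Column minimizes Row's payoff; the smallest is -7/4, so the best response is Z.

Z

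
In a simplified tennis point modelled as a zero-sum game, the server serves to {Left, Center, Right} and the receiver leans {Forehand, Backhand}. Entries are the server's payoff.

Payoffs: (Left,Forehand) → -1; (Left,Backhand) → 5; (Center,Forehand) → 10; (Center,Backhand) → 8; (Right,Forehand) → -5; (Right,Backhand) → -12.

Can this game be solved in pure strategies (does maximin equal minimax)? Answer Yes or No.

Yes

Row minima: Left → -1, Center → 8, Right → -12; maximin = 8.
Column maxima: Forehand → 10, Backhand → 8; minimax = 8.
maximin = minimax = 8, so a saddle point exists.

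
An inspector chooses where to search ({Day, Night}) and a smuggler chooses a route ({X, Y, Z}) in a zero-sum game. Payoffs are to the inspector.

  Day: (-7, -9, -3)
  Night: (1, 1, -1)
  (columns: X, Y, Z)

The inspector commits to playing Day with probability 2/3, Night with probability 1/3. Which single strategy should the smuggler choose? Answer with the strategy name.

Y

If the smuggler plays X, the inspector's expected payoff is (2/3)·(-7) + (1/3)·1 = -13/3.
If the smuggler plays Y, the inspector's expected payoff is (2/3)·(-9) + (1/3)·1 = -17/3.
If the smuggler plays Z, the inspector's expected payoff is (2/3)·(-3) + (1/3)·(-1) = -7/3.
The smuggler minimizes the inspector's payoff; the smallest is -17/3, so the best response is Y.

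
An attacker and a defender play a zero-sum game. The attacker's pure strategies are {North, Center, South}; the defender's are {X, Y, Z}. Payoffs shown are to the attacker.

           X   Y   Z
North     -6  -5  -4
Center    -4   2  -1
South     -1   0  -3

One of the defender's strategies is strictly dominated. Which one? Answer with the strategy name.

X holds the attacker's payoff strictly below Y in every row: -6 < -5, -4 < 2, -1 < 0.
So Y is strictly dominated for the defender.

Y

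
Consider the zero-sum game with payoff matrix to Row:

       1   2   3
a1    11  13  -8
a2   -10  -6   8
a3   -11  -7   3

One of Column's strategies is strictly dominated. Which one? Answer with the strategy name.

2

1 holds Row's payoff strictly below 2 in every row: 11 < 13, -10 < -6, -11 < -7.
So 2 is strictly dominated for Column.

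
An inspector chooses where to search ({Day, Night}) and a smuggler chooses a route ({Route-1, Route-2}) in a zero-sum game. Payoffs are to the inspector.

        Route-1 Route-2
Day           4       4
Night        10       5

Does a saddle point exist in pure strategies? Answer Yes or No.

Row minima: Day → 4, Night → 5; maximin = 5.
Column maxima: Route-1 → 10, Route-2 → 5; minimax = 5.
maximin = minimax = 5, so a saddle point exists.

Yes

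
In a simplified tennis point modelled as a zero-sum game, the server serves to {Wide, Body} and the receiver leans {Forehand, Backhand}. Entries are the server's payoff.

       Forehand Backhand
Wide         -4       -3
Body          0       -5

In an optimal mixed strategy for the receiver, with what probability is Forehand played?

Row minima: Wide → -4, Body → -5; maximin = -4.
Column maxima: Forehand → 0, Backhand → -3; minimax = -3.
-4 ≠ -3, so there is no saddle point; optimal play is mixed.
Let the server play Wide with probability p. Expected payoff against Forehand: (-4)p + 0(1−p) = −4p; against Backhand: (-3)p + (-5)(1−p) = 2p − 5.
Setting these equal: −4p = 2p − 5 ⇒ −6p = -5 ⇒ p = 5/6, and the value is (-4)·(5/6) = -10/3.
For the receiver: with q = P(Forehand), equating Wide's and Body's payoffs gives −q − 3 = 5q − 5 ⇒ q = 1/3.

1/3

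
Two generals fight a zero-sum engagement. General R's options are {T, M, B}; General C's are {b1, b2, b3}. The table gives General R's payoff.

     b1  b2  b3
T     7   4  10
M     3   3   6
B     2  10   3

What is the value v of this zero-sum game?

Row minima: T → 4, M → 3, B → 2; maximin = 4.
Column maxima: b1 → 7, b2 → 10, b3 → 10; minimax = 7.
4 ≠ 7, so there is no saddle point; optimal play is mixed.
M is strictly dominated by T, so General R never plays it.
b3 is strictly dominated by b1 (it gives General R strictly more in every row), so General C never plays it.
On the remaining 2×2 (T, B vs b1, b2):
Let General R play T with probability p. Expected payoff against b1: 7p + 2(1−p) = 5p + 2; against b2: 4p + 10(1−p) = −6p + 10.
Setting these equal: 5p + 2 = −6p + 10 ⇒ 11p = 8 ⇒ p = 8/11, and the value is (5)·(8/11) + 2 = 62/11.
For General C: with q = P(b1), equating T's and B's payoffs gives 3q + 4 = −8q + 10 ⇒ q = 6/11.

62/11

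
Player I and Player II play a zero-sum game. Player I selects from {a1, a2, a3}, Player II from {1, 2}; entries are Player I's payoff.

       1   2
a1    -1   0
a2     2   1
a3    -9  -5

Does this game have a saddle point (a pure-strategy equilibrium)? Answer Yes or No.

Yes

Row minima: a1 → -1, a2 → 1, a3 → -9; maximin = 1.
Column maxima: 1 → 2, 2 → 1; minimax = 1.
maximin = minimax = 1, so a saddle point exists.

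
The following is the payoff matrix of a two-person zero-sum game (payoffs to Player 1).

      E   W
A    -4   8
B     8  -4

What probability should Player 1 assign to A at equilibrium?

1/2

Row minima: A → -4, B → -4; maximin = -4.
Column maxima: E → 8, W → 8; minimax = 8.
-4 ≠ 8, so there is no saddle point; optimal play is mixed.
Let Player 1 play A with probability p. Expected payoff against E: (-4)p + 8(1−p) = −12p + 8; against W: 8p + (-4)(1−p) = 12p − 4.
Setting these equal: −12p + 8 = 12p − 4 ⇒ −24p = -12 ⇒ p = 1/2, and the value is (-12)·(1/2) + 8 = 2.
For Player 2: with q = P(E), equating A's and B's payoffs gives −12q + 8 = 12q − 4 ⇒ q = 1/2.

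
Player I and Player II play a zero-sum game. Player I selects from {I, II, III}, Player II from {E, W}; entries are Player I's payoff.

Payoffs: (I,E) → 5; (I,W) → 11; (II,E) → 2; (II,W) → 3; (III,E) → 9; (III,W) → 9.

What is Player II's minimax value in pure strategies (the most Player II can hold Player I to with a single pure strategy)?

9

Column maxima: E → 9, W → 11.
The smallest of these is 9.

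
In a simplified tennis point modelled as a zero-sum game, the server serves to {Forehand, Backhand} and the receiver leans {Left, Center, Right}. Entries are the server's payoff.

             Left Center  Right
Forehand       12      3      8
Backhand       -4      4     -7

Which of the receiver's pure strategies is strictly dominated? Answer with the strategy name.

Left

Right holds the server's payoff strictly below Left in every row: 8 < 12, -7 < -4.
So Left is strictly dominated for the receiver.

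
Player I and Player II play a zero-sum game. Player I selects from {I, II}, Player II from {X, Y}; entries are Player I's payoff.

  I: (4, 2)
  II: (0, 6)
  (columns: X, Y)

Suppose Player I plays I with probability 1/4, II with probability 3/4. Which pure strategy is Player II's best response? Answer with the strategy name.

If Player II plays X, Player I's expected payoff is (1/4)·4 + (3/4)·0 = 1.
If Player II plays Y, Player I's expected payoff is (1/4)·2 + (3/4)·6 = 5.
Player II minimizes Player I's payoff; the smallest is 1, so the best response is X.

X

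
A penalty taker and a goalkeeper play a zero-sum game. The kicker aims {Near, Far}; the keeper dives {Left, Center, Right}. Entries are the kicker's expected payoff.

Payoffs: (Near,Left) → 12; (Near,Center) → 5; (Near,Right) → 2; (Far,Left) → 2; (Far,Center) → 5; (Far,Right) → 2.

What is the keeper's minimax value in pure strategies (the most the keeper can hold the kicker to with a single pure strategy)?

Column maxima: Left → 12, Center → 5, Right → 2.
The smallest of these is 2.

2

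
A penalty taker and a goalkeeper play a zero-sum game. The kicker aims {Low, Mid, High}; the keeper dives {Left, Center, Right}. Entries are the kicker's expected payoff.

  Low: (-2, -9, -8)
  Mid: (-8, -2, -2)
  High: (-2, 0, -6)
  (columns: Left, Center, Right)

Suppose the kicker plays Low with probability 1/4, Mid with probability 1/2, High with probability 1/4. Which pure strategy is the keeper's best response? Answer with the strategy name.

Left

If the keeper plays Left, the kicker's expected payoff is (1/4)·(-2) + (1/2)·(-8) + (1/4)·(-2) = -5.
If the keeper plays Center, the kicker's expected payoff is (1/4)·(-9) + (1/2)·(-2) + (1/4)·0 = -13/4.
If the keeper plays Right, the kicker's expected payoff is (1/4)·(-8) + (1/2)·(-2) + (1/4)·(-6) = -9/2.
The keeper minimizes the kicker's payoff; the smallest is -5, so the best response is Left.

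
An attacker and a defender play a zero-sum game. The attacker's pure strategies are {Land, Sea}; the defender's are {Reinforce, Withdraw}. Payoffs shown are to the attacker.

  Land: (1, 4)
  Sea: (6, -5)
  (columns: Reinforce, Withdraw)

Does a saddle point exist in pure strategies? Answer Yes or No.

Row minima: Land → 1, Sea → -5; maximin = 1.
Column maxima: Reinforce → 6, Withdraw → 4; minimax = 4.
1 ≠ 4, so no pure-strategy equilibrium exists.

No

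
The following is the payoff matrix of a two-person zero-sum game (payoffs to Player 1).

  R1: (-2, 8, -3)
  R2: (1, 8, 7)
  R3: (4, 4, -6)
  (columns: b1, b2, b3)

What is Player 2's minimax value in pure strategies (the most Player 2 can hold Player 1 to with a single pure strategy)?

Column maxima: b1 → 4, b2 → 8, b3 → 7.
The smallest of these is 4.

4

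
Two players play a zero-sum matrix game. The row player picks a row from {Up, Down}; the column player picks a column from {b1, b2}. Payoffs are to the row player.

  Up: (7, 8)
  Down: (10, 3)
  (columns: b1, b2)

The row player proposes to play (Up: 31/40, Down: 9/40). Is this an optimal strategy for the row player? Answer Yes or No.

Against b1 this mix gives (31/40)·7 + (9/40)·10 = 307/40.
Against b2 this mix gives (31/40)·8 + (9/40)·3 = 55/8.
The column player will play b2, holding the row player to 55/8. Shifting weight toward the row that does better against b2 would raise this floor (the equalizing mix achieves 59/8 against both b2 and b1), so the proposed strategy is not optimal.

No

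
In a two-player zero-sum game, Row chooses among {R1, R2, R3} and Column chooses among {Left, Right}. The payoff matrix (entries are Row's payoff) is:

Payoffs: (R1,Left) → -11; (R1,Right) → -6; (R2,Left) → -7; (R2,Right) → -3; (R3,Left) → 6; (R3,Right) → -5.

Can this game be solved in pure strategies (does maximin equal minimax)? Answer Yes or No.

Row minima: R1 → -11, R2 → -7, R3 → -5; maximin = -5.
Column maxima: Left → 6, Right → -3; minimax = -3.
-5 ≠ -3, so no pure-strategy equilibrium exists.

No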